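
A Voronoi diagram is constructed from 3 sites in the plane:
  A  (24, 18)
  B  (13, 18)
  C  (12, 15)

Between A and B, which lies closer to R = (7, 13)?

Compare squared distances:
|RA|² = (7−24)² + (13−18)² = 289 + 25 = 314
|RB|² = (7−13)² + (13−18)² = 36 + 25 = 61
314 > 61, so B is closer.

B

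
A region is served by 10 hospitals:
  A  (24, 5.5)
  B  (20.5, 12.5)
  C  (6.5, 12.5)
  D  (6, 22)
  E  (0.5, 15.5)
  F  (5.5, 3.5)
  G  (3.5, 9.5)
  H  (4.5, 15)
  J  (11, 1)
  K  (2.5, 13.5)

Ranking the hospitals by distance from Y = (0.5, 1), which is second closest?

G

Compare squared distances (the ordering matches that of the actual distances):
|YA|² = (0.5−24)² + (1−5.5)² = 552.25 + 20.25 = 572.5
|YB|² = (0.5−20.5)² + (1−12.5)² = 400 + 132.25 = 532.25
|YC|² = (0.5−6.5)² + (1−12.5)² = 36 + 132.25 = 168.25
|YD|² = (0.5−6)² + (1−22)² = 30.25 + 441 = 471.25
|YE|² = (0.5−0.5)² + (1−15.5)² = 0 + 210.25 = 210.25
|YF|² = (0.5−5.5)² + (1−3.5)² = 25 + 6.25 = 31.25
|YG|² = (0.5−3.5)² + (1−9.5)² = 9 + 72.25 = 81.25
|YH|² = (0.5−4.5)² + (1−15)² = 16 + 196 = 212
|YJ|² = (0.5−11)² + (1−1)² = 110.25 + 0 = 110.25
|YK|² = (0.5−2.5)² + (1−13.5)² = 4 + 156.25 = 160.25
Sorted ascending: F, G, J, … — the second-nearest is G.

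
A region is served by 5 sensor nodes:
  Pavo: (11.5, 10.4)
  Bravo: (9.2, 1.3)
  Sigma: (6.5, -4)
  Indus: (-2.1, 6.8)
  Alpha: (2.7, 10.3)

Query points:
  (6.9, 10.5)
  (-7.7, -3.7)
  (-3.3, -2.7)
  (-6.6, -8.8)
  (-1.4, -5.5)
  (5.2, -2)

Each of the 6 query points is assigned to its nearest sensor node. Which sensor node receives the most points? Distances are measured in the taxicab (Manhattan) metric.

Sigma

(6.9, 10.5) — d to each: Pavo:4.7, Bravo:11.5, Sigma:14.9, Indus:12.7, Alpha:4.4 → nearest is Alpha
(-7.7, -3.7) — d to each: Pavo:33.3, Bravo:21.9, Sigma:14.5, Indus:16.1, Alpha:24.4 → nearest is Sigma
(-3.3, -2.7) — d to each: Pavo:27.9, Bravo:16.5, Sigma:11.1, Indus:10.7, Alpha:19 → nearest is Indus
(-6.6, -8.8) — d to each: Pavo:37.3, Bravo:25.9, Sigma:17.9, Indus:20.1, Alpha:28.4 → nearest is Sigma
(-1.4, -5.5) — d to each: Pavo:28.8, Bravo:17.4, Sigma:9.4, Indus:13, Alpha:19.9 → nearest is Sigma
(5.2, -2) — d to each: Pavo:18.7, Bravo:7.3, Sigma:3.3, Indus:16.1, Alpha:14.8 → nearest is Sigma
Tally — Sigma:4, Indus:1, Alpha:1. Sigma captures the most (4).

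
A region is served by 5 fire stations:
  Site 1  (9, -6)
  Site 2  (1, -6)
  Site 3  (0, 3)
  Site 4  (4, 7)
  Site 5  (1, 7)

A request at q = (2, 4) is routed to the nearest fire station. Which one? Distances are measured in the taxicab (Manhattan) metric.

Site 3

d(q, Site 1) = |2−9| + |4−(-6)| = 7 + 10 = 17
d(q, Site 2) = |2−1| + |4−(-6)| = 1 + 10 = 11
d(q, Site 3) = |2−0| + |4−3| = 2 + 1 = 3
d(q, Site 4) = |2−4| + |4−7| = 2 + 3 = 5
d(q, Site 5) = |2−1| + |4−7| = 1 + 3 = 4
The smallest is to Site 3, so q lies in the Voronoi region of Site 3.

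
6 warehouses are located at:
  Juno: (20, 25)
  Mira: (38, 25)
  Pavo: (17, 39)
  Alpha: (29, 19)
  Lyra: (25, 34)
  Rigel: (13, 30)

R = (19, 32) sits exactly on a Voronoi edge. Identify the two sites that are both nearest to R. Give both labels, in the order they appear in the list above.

Squared distances from R to each site:
d²(R, Juno) = (19−20)² + (32−25)² = 1 + 49 = 50
d²(R, Mira) = (19−38)² + (32−25)² = 361 + 49 = 410
d²(R, Pavo) = (19−17)² + (32−39)² = 4 + 49 = 53
d²(R, Alpha) = (19−29)² + (32−19)² = 100 + 169 = 269
d²(R, Lyra) = (19−25)² + (32−34)² = 36 + 4 = 40
d²(R, Rigel) = (19−13)² + (32−30)² = 36 + 4 = 40
R is equidistant from Lyra and Rigel (both at squared distance 40), and every other site is strictly farther — so R lies on the Lyra–Rigel Voronoi edge.

Lyra and Rigel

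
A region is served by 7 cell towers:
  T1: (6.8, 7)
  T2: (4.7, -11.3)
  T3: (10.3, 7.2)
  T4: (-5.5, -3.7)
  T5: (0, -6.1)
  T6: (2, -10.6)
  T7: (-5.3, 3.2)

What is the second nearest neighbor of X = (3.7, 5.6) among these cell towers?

T3

Squared Euclidean distances:
|XT1|² = (3.7−6.8)² + (5.6−7)² = 9.61 + 1.96 = 11.57
|XT2|² = (3.7−4.7)² + (5.6−(-11.3))² = 1 + 285.61 = 286.61
|XT3|² = (3.7−10.3)² + (5.6−7.2)² = 43.56 + 2.56 = 46.12
|XT4|² = (3.7−(-5.5))² + (5.6−(-3.7))² = 84.64 + 86.49 = 171.13
|XT5|² = (3.7−0)² + (5.6−(-6.1))² = 13.69 + 136.89 = 150.58
|XT6|² = (3.7−2)² + (5.6−(-10.6))² = 2.89 + 262.44 = 265.33
|XT7|² = (3.7−(-5.3))² + (5.6−3.2)² = 81 + 5.76 = 86.76
Sorted ascending: T1, T3, T7, … — the second-nearest is T3.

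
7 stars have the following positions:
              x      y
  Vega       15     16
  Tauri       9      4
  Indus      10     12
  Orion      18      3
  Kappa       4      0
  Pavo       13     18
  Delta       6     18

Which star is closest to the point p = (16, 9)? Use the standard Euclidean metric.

Compare squared distances (the ordering matches that of the actual distances):
d²(p, Vega) = (16−15)² + (9−16)² = 1 + 49 = 50
d²(p, Tauri) = (16−9)² + (9−4)² = 49 + 25 = 74
d²(p, Indus) = (16−10)² + (9−12)² = 36 + 9 = 45
d²(p, Orion) = (16−18)² + (9−3)² = 4 + 36 = 40
d²(p, Kappa) = (16−4)² + (9−0)² = 144 + 81 = 225
d²(p, Pavo) = (16−13)² + (9−18)² = 9 + 81 = 90
d²(p, Delta) = (16−6)² + (9−18)² = 100 + 81 = 181
Minimum is at Orion.

Orion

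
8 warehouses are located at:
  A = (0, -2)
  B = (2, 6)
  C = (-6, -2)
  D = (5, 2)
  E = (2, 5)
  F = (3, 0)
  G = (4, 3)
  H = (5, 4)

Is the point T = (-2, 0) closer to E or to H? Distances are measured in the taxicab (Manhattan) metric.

d(T,E) = |-2−2| + |0−5| = 4 + 5 = 9
d(T,H) = |-2−5| + |0−4| = 7 + 4 = 11
9 < 11, so E is closer.

E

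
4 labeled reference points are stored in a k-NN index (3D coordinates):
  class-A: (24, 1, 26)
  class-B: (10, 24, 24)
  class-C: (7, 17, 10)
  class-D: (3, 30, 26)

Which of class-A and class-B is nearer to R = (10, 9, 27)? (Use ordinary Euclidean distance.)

Compare squared distances:
d²(R, class-A) = (10−24)² + (9−1)² + (27−26)² = 196 + 64 + 1 = 261
d²(R, class-B) = (10−10)² + (9−24)² + (27−24)² = 0 + 225 + 9 = 234
261 > 234, so class-B is closer.

class-B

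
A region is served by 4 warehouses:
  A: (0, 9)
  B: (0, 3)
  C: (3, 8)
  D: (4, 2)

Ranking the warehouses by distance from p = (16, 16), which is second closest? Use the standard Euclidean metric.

A

Squared Euclidean distances:
|pA|² = 256 + 49 = 305
|pB|² = 256 + 169 = 425
|pC|² = 169 + 64 = 233
|pD|² = 144 + 196 = 340
Sorted ascending: C, A, D, … — the second-nearest is A.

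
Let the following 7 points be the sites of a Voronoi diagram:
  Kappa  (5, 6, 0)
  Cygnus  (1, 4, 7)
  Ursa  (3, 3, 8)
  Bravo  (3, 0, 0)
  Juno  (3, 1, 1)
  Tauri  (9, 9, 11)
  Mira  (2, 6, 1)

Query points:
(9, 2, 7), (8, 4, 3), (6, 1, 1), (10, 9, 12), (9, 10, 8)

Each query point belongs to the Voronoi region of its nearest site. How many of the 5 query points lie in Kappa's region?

(9, 2, 7) — d² to each: Kappa:81, Cygnus:68, Ursa:38, Bravo:89, Juno:73, Tauri:65, Mira:101 → nearest is Ursa
(8, 4, 3) — d² to each: Kappa:22, Cygnus:65, Ursa:51, Bravo:50, Juno:38, Tauri:90, Mira:44 → nearest is Kappa
(6, 1, 1) — d² to each: Kappa:27, Cygnus:70, Ursa:62, Bravo:11, Juno:9, Tauri:173, Mira:41 → nearest is Juno
(10, 9, 12) — d² to each: Kappa:178, Cygnus:131, Ursa:101, Bravo:274, Juno:234, Tauri:2, Mira:194 → nearest is Tauri
(9, 10, 8) — d² to each: Kappa:96, Cygnus:101, Ursa:85, Bravo:200, Juno:166, Tauri:10, Mira:114 → nearest is Tauri
1 of the 5 points has Kappa as nearest.

1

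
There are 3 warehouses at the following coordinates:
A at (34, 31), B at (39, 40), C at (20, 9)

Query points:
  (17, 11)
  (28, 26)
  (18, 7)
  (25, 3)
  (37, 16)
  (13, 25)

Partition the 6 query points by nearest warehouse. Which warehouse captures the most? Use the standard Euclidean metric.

C

(17, 11) — d² to each: A:689, B:1325, C:13 → nearest is C
(28, 26) — d² to each: A:61, B:317, C:353 → nearest is A
(18, 7) — d² to each: A:832, B:1530, C:8 → nearest is C
(25, 3) — d² to each: A:865, B:1565, C:61 → nearest is C
(37, 16) — d² to each: A:234, B:580, C:338 → nearest is A
(13, 25) — d² to each: A:477, B:901, C:305 → nearest is C
Tally — A:2, C:4. C captures the most (4).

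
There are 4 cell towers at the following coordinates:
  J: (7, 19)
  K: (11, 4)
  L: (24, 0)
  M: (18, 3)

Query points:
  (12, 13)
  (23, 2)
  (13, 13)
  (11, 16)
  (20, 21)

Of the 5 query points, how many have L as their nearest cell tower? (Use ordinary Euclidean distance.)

1

(12, 13) — d² to each: J:61, K:82, L:313, M:136 → nearest is J
(23, 2) — d² to each: J:545, K:148, L:5, M:26 → nearest is L
(13, 13) — d² to each: J:72, K:85, L:290, M:125 → nearest is J
(11, 16) — d² to each: J:25, K:144, L:425, M:218 → nearest is J
(20, 21) — d² to each: J:173, K:370, L:457, M:328 → nearest is J
1 of the 5 points has L as nearest.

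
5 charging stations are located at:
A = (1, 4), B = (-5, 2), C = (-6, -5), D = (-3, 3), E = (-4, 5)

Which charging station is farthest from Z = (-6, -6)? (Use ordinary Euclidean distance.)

Compare squared distances (the ordering matches that of the actual distances):
|ZA|² = (-6−1)² + (-6−4)² = 49 + 100 = 149
|ZB|² = (-6−(-5))² + (-6−2)² = 1 + 64 = 65
|ZC|² = (-6−(-6))² + (-6−(-5))² = 0 + 1 = 1
|ZD|² = (-6−(-3))² + (-6−3)² = 9 + 81 = 90
|ZE|² = (-6−(-4))² + (-6−5)² = 4 + 121 = 125
The largest is to A.

A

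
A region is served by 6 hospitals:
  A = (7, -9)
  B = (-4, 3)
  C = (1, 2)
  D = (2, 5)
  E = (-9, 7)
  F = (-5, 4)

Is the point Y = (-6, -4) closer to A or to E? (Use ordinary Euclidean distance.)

Compare squared distances:
|YA|² = (-6−7)² + (-4−(-9))² = 169 + 25 = 194
|YE|² = (-6−(-9))² + (-4−7)² = 9 + 121 = 130
194 > 130, so E is closer.

E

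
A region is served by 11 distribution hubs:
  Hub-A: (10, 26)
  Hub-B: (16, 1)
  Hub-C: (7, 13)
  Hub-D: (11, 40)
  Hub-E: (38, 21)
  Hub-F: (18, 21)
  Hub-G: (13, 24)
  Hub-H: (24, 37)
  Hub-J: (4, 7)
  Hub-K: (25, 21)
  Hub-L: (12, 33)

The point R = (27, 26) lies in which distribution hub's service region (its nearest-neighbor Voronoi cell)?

Squared Euclidean distances:
d²(R, Hub-A) = (27−10)² + (26−26)² = 289 + 0 = 289
d²(R, Hub-B) = (27−16)² + (26−1)² = 121 + 625 = 746
d²(R, Hub-C) = (27−7)² + (26−13)² = 400 + 169 = 569
d²(R, Hub-D) = (27−11)² + (26−40)² = 256 + 196 = 452
d²(R, Hub-E) = (27−38)² + (26−21)² = 121 + 25 = 146
d²(R, Hub-F) = (27−18)² + (26−21)² = 81 + 25 = 106
d²(R, Hub-G) = (27−13)² + (26−24)² = 196 + 4 = 200
d²(R, Hub-H) = (27−24)² + (26−37)² = 9 + 121 = 130
d²(R, Hub-J) = (27−4)² + (26−7)² = 529 + 361 = 890
d²(R, Hub-K) = (27−25)² + (26−21)² = 4 + 25 = 29
d²(R, Hub-L) = (27−12)² + (26−33)² = 225 + 49 = 274
The smallest is to Hub-K, so R lies in the Voronoi region of Hub-K.

Hub-K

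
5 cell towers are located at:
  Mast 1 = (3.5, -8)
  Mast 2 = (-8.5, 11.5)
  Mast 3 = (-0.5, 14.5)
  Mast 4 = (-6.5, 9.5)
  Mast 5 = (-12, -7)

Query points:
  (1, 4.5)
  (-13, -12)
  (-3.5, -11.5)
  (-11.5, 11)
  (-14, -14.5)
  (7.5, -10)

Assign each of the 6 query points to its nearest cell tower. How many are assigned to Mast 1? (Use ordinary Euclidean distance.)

(1, 4.5) — d² to each: Mast 1:162.5, Mast 2:139.25, Mast 3:102.25, Mast 4:81.25, Mast 5:301.25 → nearest is Mast 4
(-13, -12) — d² to each: Mast 1:288.25, Mast 2:572.5, Mast 3:858.5, Mast 4:504.5, Mast 5:26 → nearest is Mast 5
(-3.5, -11.5) — d² to each: Mast 1:61.25, Mast 2:554, Mast 3:685, Mast 4:450, Mast 5:92.5 → nearest is Mast 1
(-11.5, 11) — d² to each: Mast 1:586, Mast 2:9.25, Mast 3:133.25, Mast 4:27.25, Mast 5:324.25 → nearest is Mast 2
(-14, -14.5) — d² to each: Mast 1:348.5, Mast 2:706.25, Mast 3:1023.25, Mast 4:632.25, Mast 5:60.25 → nearest is Mast 5
(7.5, -10) — d² to each: Mast 1:20, Mast 2:718.25, Mast 3:664.25, Mast 4:576.25, Mast 5:389.25 → nearest is Mast 1
2 of the 6 points have Mast 1 as nearest.

2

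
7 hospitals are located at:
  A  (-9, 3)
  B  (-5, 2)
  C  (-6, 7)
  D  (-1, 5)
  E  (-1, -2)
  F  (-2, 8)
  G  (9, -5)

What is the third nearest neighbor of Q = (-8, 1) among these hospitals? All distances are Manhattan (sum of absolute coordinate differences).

d(Q,A) = |-8−(-9)| + |1−3| = 1 + 2 = 3
d(Q,B) = |-8−(-5)| + |1−2| = 3 + 1 = 4
d(Q,C) = |-8−(-6)| + |1−7| = 2 + 6 = 8
d(Q,D) = |-8−(-1)| + |1−5| = 7 + 4 = 11
d(Q,E) = |-8−(-1)| + |1−(-2)| = 7 + 3 = 10
d(Q,F) = |-8−(-2)| + |1−8| = 6 + 7 = 13
d(Q,G) = |-8−9| + |1−(-5)| = 17 + 6 = 23
Sorted ascending: A, B, C, E, … — the third-nearest is C.

C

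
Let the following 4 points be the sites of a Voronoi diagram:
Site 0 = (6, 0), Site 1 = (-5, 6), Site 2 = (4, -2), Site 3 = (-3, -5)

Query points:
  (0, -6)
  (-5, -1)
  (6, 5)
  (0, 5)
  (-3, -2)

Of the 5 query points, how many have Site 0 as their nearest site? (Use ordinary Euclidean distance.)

(0, -6) — d² to each: Site 0:72, Site 1:169, Site 2:32, Site 3:10 → nearest is Site 3
(-5, -1) — d² to each: Site 0:122, Site 1:49, Site 2:82, Site 3:20 → nearest is Site 3
(6, 5) — d² to each: Site 0:25, Site 1:122, Site 2:53, Site 3:181 → nearest is Site 0
(0, 5) — d² to each: Site 0:61, Site 1:26, Site 2:65, Site 3:109 → nearest is Site 1
(-3, -2) — d² to each: Site 0:85, Site 1:68, Site 2:49, Site 3:9 → nearest is Site 3
1 of the 5 points has Site 0 as nearest.

1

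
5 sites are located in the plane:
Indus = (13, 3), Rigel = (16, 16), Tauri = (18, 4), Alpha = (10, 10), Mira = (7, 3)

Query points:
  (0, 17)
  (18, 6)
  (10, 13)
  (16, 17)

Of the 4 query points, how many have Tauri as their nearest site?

1

(0, 17) — d² to each: Indus:365, Rigel:257, Tauri:493, Alpha:149, Mira:245 → nearest is Alpha
(18, 6) — d² to each: Indus:34, Rigel:104, Tauri:4, Alpha:80, Mira:130 → nearest is Tauri
(10, 13) — d² to each: Indus:109, Rigel:45, Tauri:145, Alpha:9, Mira:109 → nearest is Alpha
(16, 17) — d² to each: Indus:205, Rigel:1, Tauri:173, Alpha:85, Mira:277 → nearest is Rigel
1 of the 4 points has Tauri as nearest.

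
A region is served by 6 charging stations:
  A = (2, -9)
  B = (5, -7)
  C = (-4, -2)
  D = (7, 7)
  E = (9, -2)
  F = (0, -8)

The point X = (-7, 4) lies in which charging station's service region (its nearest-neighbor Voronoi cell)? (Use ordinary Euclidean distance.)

Since √ is increasing, it suffices to compare squared distances:
|XA|² = (-7−2)² + (4−(-9))² = 81 + 169 = 250
|XB|² = (-7−5)² + (4−(-7))² = 144 + 121 = 265
|XC|² = (-7−(-4))² + (4−(-2))² = 9 + 36 = 45
|XD|² = (-7−7)² + (4−7)² = 196 + 9 = 205
|XE|² = (-7−9)² + (4−(-2))² = 256 + 36 = 292
|XF|² = (-7−0)² + (4−(-8))² = 49 + 144 = 193
The smallest is to C, so X lies in the Voronoi region of C.

C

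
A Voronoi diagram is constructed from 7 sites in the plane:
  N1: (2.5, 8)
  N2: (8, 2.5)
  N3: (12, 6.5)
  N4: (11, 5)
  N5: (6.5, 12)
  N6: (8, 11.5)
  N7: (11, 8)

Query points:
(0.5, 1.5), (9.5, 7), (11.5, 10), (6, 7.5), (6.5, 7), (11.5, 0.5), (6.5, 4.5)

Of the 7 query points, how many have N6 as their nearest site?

(0.5, 1.5) — d² to each: N1:46.25, N2:57.25, N3:157.25, N4:122.5, N5:146.25, N6:156.25, N7:152.5 → nearest is N1
(9.5, 7) — d² to each: N1:50, N2:22.5, N3:6.5, N4:6.25, N5:34, N6:22.5, N7:3.25 → nearest is N7
(11.5, 10) — d² to each: N1:85, N2:68.5, N3:12.5, N4:25.25, N5:29, N6:14.5, N7:4.25 → nearest is N7
(6, 7.5) — d² to each: N1:12.5, N2:29, N3:37, N4:31.25, N5:20.5, N6:20, N7:25.25 → nearest is N1
(6.5, 7) — d² to each: N1:17, N2:22.5, N3:30.5, N4:24.25, N5:25, N6:22.5, N7:21.25 → nearest is N1
(11.5, 0.5) — d² to each: N1:137.25, N2:16.25, N3:36.25, N4:20.5, N5:157.25, N6:133.25, N7:56.5 → nearest is N2
(6.5, 4.5) — d² to each: N1:28.25, N2:6.25, N3:34.25, N4:20.5, N5:56.25, N6:51.25, N7:32.5 → nearest is N2
0 of the 7 points have N6 as nearest.

0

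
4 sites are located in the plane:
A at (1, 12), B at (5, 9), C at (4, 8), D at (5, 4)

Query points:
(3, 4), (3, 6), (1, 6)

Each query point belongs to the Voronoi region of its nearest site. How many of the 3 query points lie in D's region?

1

(3, 4) — d² to each: A:68, B:29, C:17, D:4 → nearest is D
(3, 6) — d² to each: A:40, B:13, C:5, D:8 → nearest is C
(1, 6) — d² to each: A:36, B:25, C:13, D:20 → nearest is C
1 of the 3 points has D as nearest.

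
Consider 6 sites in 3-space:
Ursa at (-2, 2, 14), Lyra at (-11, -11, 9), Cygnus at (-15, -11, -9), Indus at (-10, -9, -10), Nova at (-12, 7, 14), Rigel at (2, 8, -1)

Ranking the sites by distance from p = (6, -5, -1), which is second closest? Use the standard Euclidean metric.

Squared Euclidean distances:
d²(p, Ursa) = (6−(-2))² + (-5−2)² + (-1−14)² = 64 + 49 + 225 = 338
d²(p, Lyra) = (6−(-11))² + (-5−(-11))² + (-1−9)² = 289 + 36 + 100 = 425
d²(p, Cygnus) = (6−(-15))² + (-5−(-11))² + (-1−(-9))² = 441 + 36 + 64 = 541
d²(p, Indus) = (6−(-10))² + (-5−(-9))² + (-1−(-10))² = 256 + 16 + 81 = 353
d²(p, Nova) = (6−(-12))² + (-5−7)² + (-1−14)² = 324 + 144 + 225 = 693
d²(p, Rigel) = (6−2)² + (-5−8)² + (-1−(-1))² = 16 + 169 + 0 = 185
Sorted ascending: Rigel, Ursa, Indus, … — the second-nearest is Ursa.

Ursa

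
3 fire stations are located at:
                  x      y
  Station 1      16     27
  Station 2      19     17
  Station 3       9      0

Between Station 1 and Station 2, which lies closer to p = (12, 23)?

Compare squared distances:
d²(p, Station 1) = (12−16)² + (23−27)² = 16 + 16 = 32
d²(p, Station 2) = (12−19)² + (23−17)² = 49 + 36 = 85
32 < 85, so Station 1 is closer.

Station 1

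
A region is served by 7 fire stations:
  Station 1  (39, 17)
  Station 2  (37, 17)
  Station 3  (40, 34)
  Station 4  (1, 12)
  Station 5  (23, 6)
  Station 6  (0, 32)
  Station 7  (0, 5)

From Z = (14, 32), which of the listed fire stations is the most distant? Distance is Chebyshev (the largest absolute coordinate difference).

Station 7

d(Z, Station 1) = max(25, 15) = 25
d(Z, Station 2) = max(23, 15) = 23
d(Z, Station 3) = max(26, 2) = 26
d(Z, Station 4) = max(13, 20) = 20
d(Z, Station 5) = max(9, 26) = 26
d(Z, Station 6) = max(14, 0) = 14
d(Z, Station 7) = max(14, 27) = 27
The largest is to Station 7.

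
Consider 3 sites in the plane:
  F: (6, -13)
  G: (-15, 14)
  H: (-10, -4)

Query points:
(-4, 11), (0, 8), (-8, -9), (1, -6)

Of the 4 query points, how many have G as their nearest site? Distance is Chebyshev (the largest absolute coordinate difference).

(-4, 11) — d to each: F:24, G:11, H:15 → nearest is G
(0, 8) — d to each: F:21, G:15, H:12 → nearest is H
(-8, -9) — d to each: F:14, G:23, H:5 → nearest is H
(1, -6) — d to each: F:7, G:20, H:11 → nearest is F
1 of the 4 points has G as nearest.

1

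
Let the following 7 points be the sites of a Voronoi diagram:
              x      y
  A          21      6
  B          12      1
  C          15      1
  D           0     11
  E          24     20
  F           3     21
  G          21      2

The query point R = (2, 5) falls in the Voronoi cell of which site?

Since √ is increasing, it suffices to compare squared distances:
|RA|² = (2−21)² + (5−6)² = 361 + 1 = 362
|RB|² = (2−12)² + (5−1)² = 100 + 16 = 116
|RC|² = (2−15)² + (5−1)² = 169 + 16 = 185
|RD|² = (2−0)² + (5−11)² = 4 + 36 = 40
|RE|² = (2−24)² + (5−20)² = 484 + 225 = 709
|RF|² = (2−3)² + (5−21)² = 1 + 256 = 257
|RG|² = (2−21)² + (5−2)² = 361 + 9 = 370
Minimum is at D.

D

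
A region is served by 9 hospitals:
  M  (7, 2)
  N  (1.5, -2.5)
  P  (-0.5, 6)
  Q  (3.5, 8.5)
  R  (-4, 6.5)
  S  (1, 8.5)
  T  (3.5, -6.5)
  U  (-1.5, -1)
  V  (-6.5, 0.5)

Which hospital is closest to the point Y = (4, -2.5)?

N

Compare squared distances (the ordering matches that of the actual distances):
|YM|² = (4−7)² + (-2.5−2)² = 9 + 20.25 = 29.25
|YN|² = (4−1.5)² + (-2.5−(-2.5))² = 6.25 + 0 = 6.25
|YP|² = (4−(-0.5))² + (-2.5−6)² = 20.25 + 72.25 = 92.5
|YQ|² = (4−3.5)² + (-2.5−8.5)² = 0.25 + 121 = 121.25
|YR|² = (4−(-4))² + (-2.5−6.5)² = 64 + 81 = 145
|YS|² = (4−1)² + (-2.5−8.5)² = 9 + 121 = 130
|YT|² = (4−3.5)² + (-2.5−(-6.5))² = 0.25 + 16 = 16.25
|YU|² = (4−(-1.5))² + (-2.5−(-1))² = 30.25 + 2.25 = 32.5
|YV|² = (4−(-6.5))² + (-2.5−0.5)² = 110.25 + 9 = 119.25
N is nearest.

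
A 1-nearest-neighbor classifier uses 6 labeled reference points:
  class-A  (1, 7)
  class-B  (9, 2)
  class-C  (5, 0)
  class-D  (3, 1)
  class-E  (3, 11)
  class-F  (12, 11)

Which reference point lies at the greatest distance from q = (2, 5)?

class-F

Compare squared distances (the ordering matches that of the actual distances):
d²(q, class-A) = (2−1)² + (5−7)² = 1 + 4 = 5
d²(q, class-B) = (2−9)² + (5−2)² = 49 + 9 = 58
d²(q, class-C) = (2−5)² + (5−0)² = 9 + 25 = 34
d²(q, class-D) = (2−3)² + (5−1)² = 1 + 16 = 17
d²(q, class-E) = (2−3)² + (5−11)² = 1 + 36 = 37
d²(q, class-F) = (2−12)² + (5−11)² = 100 + 36 = 136
The largest is to class-F.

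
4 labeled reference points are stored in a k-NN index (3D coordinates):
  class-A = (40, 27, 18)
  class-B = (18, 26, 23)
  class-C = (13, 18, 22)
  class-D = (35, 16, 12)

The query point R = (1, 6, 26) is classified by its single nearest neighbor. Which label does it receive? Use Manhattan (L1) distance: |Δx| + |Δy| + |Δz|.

d(R, class-A) = |1−40| + |6−27| + |26−18| = 39 + 21 + 8 = 68
d(R, class-B) = |1−18| + |6−26| + |26−23| = 17 + 20 + 3 = 40
d(R, class-C) = |1−13| + |6−18| + |26−22| = 12 + 12 + 4 = 28
d(R, class-D) = |1−35| + |6−16| + |26−12| = 34 + 10 + 14 = 58
class-C is nearest.

class-C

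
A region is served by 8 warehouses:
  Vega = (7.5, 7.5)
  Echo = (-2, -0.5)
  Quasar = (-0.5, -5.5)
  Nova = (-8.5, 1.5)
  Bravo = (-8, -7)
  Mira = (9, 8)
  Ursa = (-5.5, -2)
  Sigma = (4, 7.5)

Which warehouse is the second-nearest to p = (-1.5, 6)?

Echo

Compare squared distances (the ordering matches that of the actual distances):
d²(p, Vega) = 81 + 2.25 = 83.25
d²(p, Echo) = 0.25 + 42.25 = 42.5
d²(p, Quasar) = 1 + 132.25 = 133.25
d²(p, Nova) = 49 + 20.25 = 69.25
d²(p, Bravo) = 42.25 + 169 = 211.25
d²(p, Mira) = 110.25 + 4 = 114.25
d²(p, Ursa) = 16 + 64 = 80
d²(p, Sigma) = 30.25 + 2.25 = 32.5
Sorted ascending: Sigma, Echo, Nova, … — the second-nearest is Echo.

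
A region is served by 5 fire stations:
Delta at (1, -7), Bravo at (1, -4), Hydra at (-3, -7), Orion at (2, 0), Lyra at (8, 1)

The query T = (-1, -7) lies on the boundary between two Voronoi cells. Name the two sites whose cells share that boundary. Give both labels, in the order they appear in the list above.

Delta and Hydra

Squared distances from T to each site:
d²(T, Delta) = (-1−1)² + (-7−(-7))² = 4 + 0 = 4
d²(T, Bravo) = (-1−1)² + (-7−(-4))² = 4 + 9 = 13
d²(T, Hydra) = (-1−(-3))² + (-7−(-7))² = 4 + 0 = 4
d²(T, Orion) = (-1−2)² + (-7−0)² = 9 + 49 = 58
d²(T, Lyra) = (-1−8)² + (-7−1)² = 81 + 64 = 145
T is equidistant from Delta and Hydra (both at squared distance 4), and every other site is strictly farther — so T lies on the Delta–Hydra Voronoi edge.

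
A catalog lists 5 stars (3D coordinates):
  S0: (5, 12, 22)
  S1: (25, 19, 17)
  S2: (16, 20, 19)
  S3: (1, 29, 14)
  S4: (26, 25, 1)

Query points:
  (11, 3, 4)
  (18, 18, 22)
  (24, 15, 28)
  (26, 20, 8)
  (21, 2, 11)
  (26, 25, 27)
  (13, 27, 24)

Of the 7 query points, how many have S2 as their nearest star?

2

(11, 3, 4) — d² to each: S0:441, S1:621, S2:539, S3:876, S4:718 → nearest is S0
(18, 18, 22) — d² to each: S0:205, S1:75, S2:17, S3:474, S4:554 → nearest is S2
(24, 15, 28) — d² to each: S0:406, S1:138, S2:170, S3:921, S4:833 → nearest is S1
(26, 20, 8) — d² to each: S0:701, S1:83, S2:221, S3:742, S4:74 → nearest is S4
(21, 2, 11) — d² to each: S0:477, S1:341, S2:413, S3:1138, S4:654 → nearest is S1
(26, 25, 27) — d² to each: S0:635, S1:137, S2:189, S3:810, S4:676 → nearest is S1
(13, 27, 24) — d² to each: S0:293, S1:257, S2:83, S3:248, S4:702 → nearest is S2
2 of the 7 points have S2 as nearest.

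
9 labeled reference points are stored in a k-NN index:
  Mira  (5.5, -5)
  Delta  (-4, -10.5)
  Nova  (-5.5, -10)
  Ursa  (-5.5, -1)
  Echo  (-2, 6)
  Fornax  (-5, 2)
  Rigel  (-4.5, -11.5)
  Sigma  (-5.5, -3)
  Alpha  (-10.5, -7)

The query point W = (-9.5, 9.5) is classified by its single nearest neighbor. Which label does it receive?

Echo

Compare squared distances (the ordering matches that of the actual distances):
d²(W, Mira) = 225 + 210.25 = 435.25
d²(W, Delta) = 30.25 + 400 = 430.25
d²(W, Nova) = 16 + 380.25 = 396.25
d²(W, Ursa) = 16 + 110.25 = 126.25
d²(W, Echo) = 56.25 + 12.25 = 68.5
d²(W, Fornax) = 20.25 + 56.25 = 76.5
d²(W, Rigel) = 25 + 441 = 466
d²(W, Sigma) = 16 + 156.25 = 172.25
d²(W, Alpha) = 1 + 272.25 = 273.25
Echo is nearest.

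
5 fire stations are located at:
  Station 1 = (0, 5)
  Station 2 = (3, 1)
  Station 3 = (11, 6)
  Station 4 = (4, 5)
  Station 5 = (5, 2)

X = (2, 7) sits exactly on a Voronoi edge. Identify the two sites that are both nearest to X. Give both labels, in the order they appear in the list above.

Squared distances from X to each site:
d²(X, Station 1) = (2−0)² + (7−5)² = 4 + 4 = 8
d²(X, Station 2) = (2−3)² + (7−1)² = 1 + 36 = 37
d²(X, Station 3) = (2−11)² + (7−6)² = 81 + 1 = 82
d²(X, Station 4) = (2−4)² + (7−5)² = 4 + 4 = 8
d²(X, Station 5) = (2−5)² + (7−2)² = 9 + 25 = 34
X is equidistant from Station 1 and Station 4 (both at squared distance 8), and every other site is strictly farther — so X lies on the Station 1–Station 4 Voronoi edge.

Station 1 and Station 4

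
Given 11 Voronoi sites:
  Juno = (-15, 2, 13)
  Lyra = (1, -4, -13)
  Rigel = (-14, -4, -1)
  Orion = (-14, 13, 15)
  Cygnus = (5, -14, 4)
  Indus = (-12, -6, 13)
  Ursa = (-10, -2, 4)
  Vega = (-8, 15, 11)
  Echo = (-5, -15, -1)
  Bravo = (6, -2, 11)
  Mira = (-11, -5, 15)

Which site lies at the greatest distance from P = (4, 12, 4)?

Since √ is increasing, it suffices to compare squared distances:
d²(P, Juno) = (4−(-15))² + (12−2)² + (4−13)² = 361 + 100 + 81 = 542
d²(P, Lyra) = (4−1)² + (12−(-4))² + (4−(-13))² = 9 + 256 + 289 = 554
d²(P, Rigel) = (4−(-14))² + (12−(-4))² + (4−(-1))² = 324 + 256 + 25 = 605
d²(P, Orion) = (4−(-14))² + (12−13)² + (4−15)² = 324 + 1 + 121 = 446
d²(P, Cygnus) = (4−5)² + (12−(-14))² + (4−4)² = 1 + 676 + 0 = 677
d²(P, Indus) = (4−(-12))² + (12−(-6))² + (4−13)² = 256 + 324 + 81 = 661
d²(P, Ursa) = (4−(-10))² + (12−(-2))² + (4−4)² = 196 + 196 + 0 = 392
d²(P, Vega) = (4−(-8))² + (12−15)² + (4−11)² = 144 + 9 + 49 = 202
d²(P, Echo) = (4−(-5))² + (12−(-15))² + (4−(-1))² = 81 + 729 + 25 = 835
d²(P, Bravo) = (4−6)² + (12−(-2))² + (4−11)² = 4 + 196 + 49 = 249
d²(P, Mira) = (4−(-11))² + (12−(-5))² + (4−15)² = 225 + 289 + 121 = 635
The largest is to Echo.

Echo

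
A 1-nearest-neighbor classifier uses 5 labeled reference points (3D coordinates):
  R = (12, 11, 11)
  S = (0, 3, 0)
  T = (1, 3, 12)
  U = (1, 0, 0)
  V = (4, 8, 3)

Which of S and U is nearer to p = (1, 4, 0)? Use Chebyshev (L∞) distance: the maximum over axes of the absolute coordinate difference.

S

d(p,S) = max(1, 1, 0) = 1
d(p,U) = max(0, 4, 0) = 4
1 < 4, so S is closer.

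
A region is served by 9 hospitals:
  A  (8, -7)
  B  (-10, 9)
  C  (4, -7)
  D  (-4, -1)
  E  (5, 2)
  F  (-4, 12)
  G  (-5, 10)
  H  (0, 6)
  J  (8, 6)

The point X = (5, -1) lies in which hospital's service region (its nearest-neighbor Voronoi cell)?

Squared Euclidean distances:
|XA|² = 9 + 36 = 45
|XB|² = 225 + 100 = 325
|XC|² = 1 + 36 = 37
|XD|² = 81 + 0 = 81
|XE|² = 0 + 9 = 9
|XF|² = 81 + 169 = 250
|XG|² = 100 + 121 = 221
|XH|² = 25 + 49 = 74
|XJ|² = 9 + 49 = 58
Minimum is at E.

E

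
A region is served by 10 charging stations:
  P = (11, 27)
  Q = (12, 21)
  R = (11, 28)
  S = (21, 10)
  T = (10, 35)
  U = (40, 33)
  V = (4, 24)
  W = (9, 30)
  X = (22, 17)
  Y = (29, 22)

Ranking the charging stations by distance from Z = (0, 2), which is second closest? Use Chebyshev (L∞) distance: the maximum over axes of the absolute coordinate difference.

S

d(Z,P) = max(11, 25) = 25
d(Z,Q) = max(12, 19) = 19
d(Z,R) = max(11, 26) = 26
d(Z,S) = max(21, 8) = 21
d(Z,T) = max(10, 33) = 33
d(Z,U) = max(40, 31) = 40
d(Z,V) = max(4, 22) = 22
d(Z,W) = max(9, 28) = 28
d(Z,X) = max(22, 15) = 22
d(Z,Y) = max(29, 20) = 29
Sorted ascending: Q, S, V, … — the second-nearest is S.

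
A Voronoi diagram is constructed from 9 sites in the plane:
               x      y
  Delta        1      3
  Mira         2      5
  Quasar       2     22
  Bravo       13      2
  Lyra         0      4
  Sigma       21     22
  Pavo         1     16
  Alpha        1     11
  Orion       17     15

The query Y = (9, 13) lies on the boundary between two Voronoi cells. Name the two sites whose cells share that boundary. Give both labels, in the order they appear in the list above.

Alpha and Orion

Squared distances from Y to each site:
d²(Y, Delta) = 64 + 100 = 164
d²(Y, Mira) = 49 + 64 = 113
d²(Y, Quasar) = 49 + 81 = 130
d²(Y, Bravo) = 16 + 121 = 137
d²(Y, Lyra) = 81 + 81 = 162
d²(Y, Sigma) = 144 + 81 = 225
d²(Y, Pavo) = 64 + 9 = 73
d²(Y, Alpha) = 64 + 4 = 68
d²(Y, Orion) = 64 + 4 = 68
Y is equidistant from Alpha and Orion (both at squared distance 68), and every other site is strictly farther — so Y lies on the Alpha–Orion Voronoi edge.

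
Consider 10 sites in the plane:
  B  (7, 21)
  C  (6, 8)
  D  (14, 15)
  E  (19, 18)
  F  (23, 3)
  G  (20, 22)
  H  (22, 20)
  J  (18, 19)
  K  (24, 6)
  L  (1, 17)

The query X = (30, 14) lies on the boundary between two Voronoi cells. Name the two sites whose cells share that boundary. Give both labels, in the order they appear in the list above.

H and K

Squared distances from X to each site:
|XB|² = (30−7)² + (14−21)² = 529 + 49 = 578
|XC|² = (30−6)² + (14−8)² = 576 + 36 = 612
|XD|² = (30−14)² + (14−15)² = 256 + 1 = 257
|XE|² = (30−19)² + (14−18)² = 121 + 16 = 137
|XF|² = (30−23)² + (14−3)² = 49 + 121 = 170
|XG|² = (30−20)² + (14−22)² = 100 + 64 = 164
|XH|² = (30−22)² + (14−20)² = 64 + 36 = 100
|XJ|² = (30−18)² + (14−19)² = 144 + 25 = 169
|XK|² = (30−24)² + (14−6)² = 36 + 64 = 100
|XL|² = (30−1)² + (14−17)² = 841 + 9 = 850
X is equidistant from H and K (both at squared distance 100), and every other site is strictly farther — so X lies on the H–K Voronoi edge.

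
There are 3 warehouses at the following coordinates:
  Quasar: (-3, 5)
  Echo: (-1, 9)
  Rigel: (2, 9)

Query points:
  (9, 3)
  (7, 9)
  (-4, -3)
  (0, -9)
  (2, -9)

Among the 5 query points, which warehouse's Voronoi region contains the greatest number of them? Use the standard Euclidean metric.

(9, 3) — d² to each: Quasar:148, Echo:136, Rigel:85 → nearest is Rigel
(7, 9) — d² to each: Quasar:116, Echo:64, Rigel:25 → nearest is Rigel
(-4, -3) — d² to each: Quasar:65, Echo:153, Rigel:180 → nearest is Quasar
(0, -9) — d² to each: Quasar:205, Echo:325, Rigel:328 → nearest is Quasar
(2, -9) — d² to each: Quasar:221, Echo:333, Rigel:324 → nearest is Quasar
Tally — Quasar:3, Rigel:2. Quasar captures the most (3).

Quasar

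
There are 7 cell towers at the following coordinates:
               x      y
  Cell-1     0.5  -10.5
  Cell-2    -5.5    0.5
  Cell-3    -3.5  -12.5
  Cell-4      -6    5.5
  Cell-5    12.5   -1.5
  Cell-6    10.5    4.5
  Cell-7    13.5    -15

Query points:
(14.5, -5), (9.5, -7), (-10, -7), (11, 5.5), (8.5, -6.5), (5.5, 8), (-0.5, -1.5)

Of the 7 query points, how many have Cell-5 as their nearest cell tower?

3

(14.5, -5) — d² to each: Cell-1:226.25, Cell-2:430.25, Cell-3:380.25, Cell-4:530.5, Cell-5:16.25, Cell-6:106.25, Cell-7:101 → nearest is Cell-5
(9.5, -7) — d² to each: Cell-1:93.25, Cell-2:281.25, Cell-3:199.25, Cell-4:396.5, Cell-5:39.25, Cell-6:133.25, Cell-7:80 → nearest is Cell-5
(-10, -7) — d² to each: Cell-1:122.5, Cell-2:76.5, Cell-3:72.5, Cell-4:172.25, Cell-5:536.5, Cell-6:552.5, Cell-7:616.25 → nearest is Cell-3
(11, 5.5) — d² to each: Cell-1:366.25, Cell-2:297.25, Cell-3:534.25, Cell-4:289, Cell-5:51.25, Cell-6:1.25, Cell-7:426.5 → nearest is Cell-6
(8.5, -6.5) — d² to each: Cell-1:80, Cell-2:245, Cell-3:180, Cell-4:354.25, Cell-5:41, Cell-6:125, Cell-7:97.25 → nearest is Cell-5
(5.5, 8) — d² to each: Cell-1:367.25, Cell-2:177.25, Cell-3:501.25, Cell-4:138.5, Cell-5:139.25, Cell-6:37.25, Cell-7:593 → nearest is Cell-6
(-0.5, -1.5) — d² to each: Cell-1:82, Cell-2:29, Cell-3:130, Cell-4:79.25, Cell-5:169, Cell-6:157, Cell-7:378.25 → nearest is Cell-2
3 of the 7 points have Cell-5 as nearest.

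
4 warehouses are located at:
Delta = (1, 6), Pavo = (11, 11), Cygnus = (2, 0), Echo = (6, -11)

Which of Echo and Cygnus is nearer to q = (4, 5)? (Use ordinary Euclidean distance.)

Cygnus

Compare squared distances:
d²(q, Echo) = (4−6)² + (5−(-11))² = 4 + 256 = 260
d²(q, Cygnus) = (4−2)² + (5−0)² = 4 + 25 = 29
260 > 29, so Cygnus is closer.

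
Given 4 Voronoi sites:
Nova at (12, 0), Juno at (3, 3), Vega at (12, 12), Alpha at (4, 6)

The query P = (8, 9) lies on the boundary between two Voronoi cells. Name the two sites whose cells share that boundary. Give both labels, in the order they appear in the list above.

Vega and Alpha

Squared distances from P to each site:
d²(P, Nova) = (8−12)² + (9−0)² = 16 + 81 = 97
d²(P, Juno) = (8−3)² + (9−3)² = 25 + 36 = 61
d²(P, Vega) = (8−12)² + (9−12)² = 16 + 9 = 25
d²(P, Alpha) = (8−4)² + (9−6)² = 16 + 9 = 25
P is equidistant from Vega and Alpha (both at squared distance 25), and every other site is strictly farther — so P lies on the Vega–Alpha Voronoi edge.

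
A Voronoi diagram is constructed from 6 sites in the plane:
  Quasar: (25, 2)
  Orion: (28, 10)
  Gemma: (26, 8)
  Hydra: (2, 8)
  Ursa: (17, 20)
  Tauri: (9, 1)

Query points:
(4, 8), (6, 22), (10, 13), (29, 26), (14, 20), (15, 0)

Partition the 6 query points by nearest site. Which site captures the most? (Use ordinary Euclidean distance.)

(4, 8) — d² to each: Quasar:477, Orion:580, Gemma:484, Hydra:4, Ursa:313, Tauri:74 → nearest is Hydra
(6, 22) — d² to each: Quasar:761, Orion:628, Gemma:596, Hydra:212, Ursa:125, Tauri:450 → nearest is Ursa
(10, 13) — d² to each: Quasar:346, Orion:333, Gemma:281, Hydra:89, Ursa:98, Tauri:145 → nearest is Hydra
(29, 26) — d² to each: Quasar:592, Orion:257, Gemma:333, Hydra:1053, Ursa:180, Tauri:1025 → nearest is Ursa
(14, 20) — d² to each: Quasar:445, Orion:296, Gemma:288, Hydra:288, Ursa:9, Tauri:386 → nearest is Ursa
(15, 0) — d² to each: Quasar:104, Orion:269, Gemma:185, Hydra:233, Ursa:404, Tauri:37 → nearest is Tauri
Tally — Hydra:2, Ursa:3, Tauri:1. Ursa captures the most (3).

Ursa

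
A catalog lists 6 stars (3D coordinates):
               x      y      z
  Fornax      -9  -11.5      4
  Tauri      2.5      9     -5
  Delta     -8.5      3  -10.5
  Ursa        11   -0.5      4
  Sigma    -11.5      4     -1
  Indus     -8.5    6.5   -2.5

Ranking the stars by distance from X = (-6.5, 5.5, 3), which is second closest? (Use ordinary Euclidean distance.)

Sigma

Compare squared distances (the ordering matches that of the actual distances):
d²(X, Fornax) = (-6.5−(-9))² + (5.5−(-11.5))² + (3−4)² = 6.25 + 289 + 1 = 296.25
d²(X, Tauri) = (-6.5−2.5)² + (5.5−9)² + (3−(-5))² = 81 + 12.25 + 64 = 157.25
d²(X, Delta) = (-6.5−(-8.5))² + (5.5−3)² + (3−(-10.5))² = 4 + 6.25 + 182.25 = 192.5
d²(X, Ursa) = (-6.5−11)² + (5.5−(-0.5))² + (3−4)² = 306.25 + 36 + 1 = 343.25
d²(X, Sigma) = (-6.5−(-11.5))² + (5.5−4)² + (3−(-1))² = 25 + 2.25 + 16 = 43.25
d²(X, Indus) = (-6.5−(-8.5))² + (5.5−6.5)² + (3−(-2.5))² = 4 + 1 + 30.25 = 35.25
Sorted ascending: Indus, Sigma, Tauri, … — the second-nearest is Sigma.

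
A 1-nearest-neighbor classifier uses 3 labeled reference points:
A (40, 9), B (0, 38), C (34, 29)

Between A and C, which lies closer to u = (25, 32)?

Compare squared distances:
|uA|² = (25−40)² + (32−9)² = 225 + 529 = 754
|uC|² = (25−34)² + (32−29)² = 81 + 9 = 90
754 > 90, so C is closer.

C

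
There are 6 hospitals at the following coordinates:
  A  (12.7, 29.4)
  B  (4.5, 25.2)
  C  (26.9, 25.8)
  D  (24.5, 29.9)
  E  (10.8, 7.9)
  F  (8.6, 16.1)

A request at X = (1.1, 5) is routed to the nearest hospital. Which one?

Squared Euclidean distances:
|XA|² = (1.1−12.7)² + (5−29.4)² = 134.56 + 595.36 = 729.92
|XB|² = (1.1−4.5)² + (5−25.2)² = 11.56 + 408.04 = 419.6
|XC|² = (1.1−26.9)² + (5−25.8)² = 665.64 + 432.64 = 1098.28
|XD|² = (1.1−24.5)² + (5−29.9)² = 547.56 + 620.01 = 1167.57
|XE|² = (1.1−10.8)² + (5−7.9)² = 94.09 + 8.41 = 102.5
|XF|² = (1.1−8.6)² + (5−16.1)² = 56.25 + 123.21 = 179.46
The smallest is to E, so X lies in the Voronoi region of E.

E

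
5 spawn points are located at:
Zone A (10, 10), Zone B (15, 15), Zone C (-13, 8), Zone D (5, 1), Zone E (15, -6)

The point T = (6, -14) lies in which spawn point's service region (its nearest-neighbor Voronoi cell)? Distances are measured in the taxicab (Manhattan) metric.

d(T, Zone A) = |6−10| + |-14−10| = 4 + 24 = 28
d(T, Zone B) = |6−15| + |-14−15| = 9 + 29 = 38
d(T, Zone C) = |6−(-13)| + |-14−8| = 19 + 22 = 41
d(T, Zone D) = |6−5| + |-14−1| = 1 + 15 = 16
d(T, Zone E) = |6−15| + |-14−(-6)| = 9 + 8 = 17
The smallest is to Zone D, so T lies in the Voronoi region of Zone D.

Zone D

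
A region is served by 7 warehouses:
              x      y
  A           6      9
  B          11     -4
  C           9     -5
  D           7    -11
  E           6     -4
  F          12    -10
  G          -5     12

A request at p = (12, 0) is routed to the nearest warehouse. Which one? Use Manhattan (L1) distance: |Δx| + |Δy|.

d(p,A) = |12−6| + |0−9| = 6 + 9 = 15
d(p,B) = |12−11| + |0−(-4)| = 1 + 4 = 5
d(p,C) = |12−9| + |0−(-5)| = 3 + 5 = 8
d(p,D) = |12−7| + |0−(-11)| = 5 + 11 = 16
d(p,E) = |12−6| + |0−(-4)| = 6 + 4 = 10
d(p,F) = |12−12| + |0−(-10)| = 0 + 10 = 10
d(p,G) = |12−(-5)| + |0−12| = 17 + 12 = 29
Minimum is at B.

B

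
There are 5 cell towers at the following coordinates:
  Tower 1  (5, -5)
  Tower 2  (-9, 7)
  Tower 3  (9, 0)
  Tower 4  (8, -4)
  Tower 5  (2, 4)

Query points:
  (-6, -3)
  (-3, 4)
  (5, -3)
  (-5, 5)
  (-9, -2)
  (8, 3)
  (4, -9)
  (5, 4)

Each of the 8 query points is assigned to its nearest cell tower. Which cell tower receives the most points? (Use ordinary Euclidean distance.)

Tower 2

(-6, -3) — d² to each: Tower 1:125, Tower 2:109, Tower 3:234, Tower 4:197, Tower 5:113 → nearest is Tower 2
(-3, 4) — d² to each: Tower 1:145, Tower 2:45, Tower 3:160, Tower 4:185, Tower 5:25 → nearest is Tower 5
(5, -3) — d² to each: Tower 1:4, Tower 2:296, Tower 3:25, Tower 4:10, Tower 5:58 → nearest is Tower 1
(-5, 5) — d² to each: Tower 1:200, Tower 2:20, Tower 3:221, Tower 4:250, Tower 5:50 → nearest is Tower 2
(-9, -2) — d² to each: Tower 1:205, Tower 2:81, Tower 3:328, Tower 4:293, Tower 5:157 → nearest is Tower 2
(8, 3) — d² to each: Tower 1:73, Tower 2:305, Tower 3:10, Tower 4:49, Tower 5:37 → nearest is Tower 3
(4, -9) — d² to each: Tower 1:17, Tower 2:425, Tower 3:106, Tower 4:41, Tower 5:173 → nearest is Tower 1
(5, 4) — d² to each: Tower 1:81, Tower 2:205, Tower 3:32, Tower 4:73, Tower 5:9 → nearest is Tower 5
Tally — Tower 1:2, Tower 2:3, Tower 3:1, Tower 5:2. Tower 2 captures the most (3).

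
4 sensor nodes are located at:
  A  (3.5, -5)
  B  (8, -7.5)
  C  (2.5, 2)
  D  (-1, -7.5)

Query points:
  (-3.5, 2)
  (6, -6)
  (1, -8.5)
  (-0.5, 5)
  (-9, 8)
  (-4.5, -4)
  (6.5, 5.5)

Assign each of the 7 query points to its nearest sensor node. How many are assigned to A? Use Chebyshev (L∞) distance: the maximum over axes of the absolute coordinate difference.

0

(-3.5, 2) — d to each: A:7, B:11.5, C:6, D:9.5 → nearest is C
(6, -6) — d to each: A:2.5, B:2, C:8, D:7 → nearest is B
(1, -8.5) — d to each: A:3.5, B:7, C:10.5, D:2 → nearest is D
(-0.5, 5) — d to each: A:10, B:12.5, C:3, D:12.5 → nearest is C
(-9, 8) — d to each: A:13, B:17, C:11.5, D:15.5 → nearest is C
(-4.5, -4) — d to each: A:8, B:12.5, C:7, D:3.5 → nearest is D
(6.5, 5.5) — d to each: A:10.5, B:13, C:4, D:13 → nearest is C
0 of the 7 points have A as nearest.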